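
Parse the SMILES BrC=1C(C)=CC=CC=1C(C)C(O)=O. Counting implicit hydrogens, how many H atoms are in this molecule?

11

Walk through each heavy atom and fill implicit hydrogens from standard valence (C 4, N 3, O 2, S 2, halogen 1):
  atom 1: Br (halogen, monovalent) → 0 H
  atom 2: C, bond orders sum to 4 (valence 4) → 0 H
  atom 3: C, bond orders sum to 4 (valence 4) → 0 H
  atom 4: C, bond orders sum to 1 (valence 4) → 3 H
  atom 5: C, bond orders sum to 3 (valence 4) → 1 H
  atom 6: C, bond orders sum to 3 (valence 4) → 1 H
  atom 7: C, bond orders sum to 3 (valence 4) → 1 H
  atom 8: C, bond orders sum to 4 (valence 4) → 0 H
  atom 9: C, bond orders sum to 3 (valence 4) → 1 H
  atom 10: C, bond orders sum to 1 (valence 4) → 3 H
  atom 11: C, bond orders sum to 4 (valence 4) → 0 H
  atom 12: O, bond orders sum to 1 (valence 2) → 1 H
  atom 13: O, bond orders sum to 2 (valence 2) → 0 H
Total hydrogens: 11.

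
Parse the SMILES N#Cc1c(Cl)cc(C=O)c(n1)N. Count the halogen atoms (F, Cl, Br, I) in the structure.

1

Halogen atoms appear at heavy-atom position 5 (1×Cl).
Other groups present: 1 aldehyde, 1 nitrile, 1 primary amine.
Halogen count: 1.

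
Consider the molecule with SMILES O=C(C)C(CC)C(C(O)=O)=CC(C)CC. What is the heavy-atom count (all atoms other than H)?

Every atom symbol written in the SMILES (organic subset) is one heavy atom; implicit H are not written.
Heavy atoms by element → C:12, O:3.
Total: 15.

15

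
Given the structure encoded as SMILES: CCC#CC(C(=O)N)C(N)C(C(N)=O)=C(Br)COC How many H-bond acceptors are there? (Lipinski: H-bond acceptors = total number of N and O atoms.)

6

N atoms: 3; O atoms: 3.
Lipinski HBA = 3 + 3 = 6.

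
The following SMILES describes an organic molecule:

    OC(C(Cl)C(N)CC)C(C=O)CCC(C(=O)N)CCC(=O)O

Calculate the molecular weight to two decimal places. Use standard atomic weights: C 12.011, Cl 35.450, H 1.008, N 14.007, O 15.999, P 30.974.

336.81 g/mol

First, the molecular formula is C14H25ClN2O5 (counting implicit H from valence).
  C: 14 × 12.011 = 168.154
  Cl: 1 × 35.450 = 35.450
  H: 25 × 1.008 = 25.200
  N: 2 × 14.007 = 28.014
  O: 5 × 15.999 = 79.995
Sum: 14×12.011 + 1×35.450 + 25×1.008 + 2×14.007 + 5×15.999 = 336.813 → 336.81 g/mol.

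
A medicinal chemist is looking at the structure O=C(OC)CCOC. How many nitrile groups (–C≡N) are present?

0

Scan the SMILES for the nitrile motif — none present.
Groups that are present: 1 ester, 1 ether.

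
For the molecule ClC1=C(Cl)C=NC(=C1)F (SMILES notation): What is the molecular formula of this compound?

Walk through each heavy atom and fill implicit hydrogens from standard valence (C 4, N 3, O 2, S 2, halogen 1):
  atom 1: Cl (halogen, monovalent) → 0 H
  atom 2: C, bond orders sum to 4 (valence 4) → 0 H
  atom 3: C, bond orders sum to 4 (valence 4) → 0 H
  atom 4: Cl (halogen, monovalent) → 0 H
  atom 5: C, bond orders sum to 3 (valence 4) → 1 H
  atom 6: N, bond orders sum to 3 (valence 3) → 0 H
  atom 7: C, bond orders sum to 4 (valence 4) → 0 H
  atom 8: C, bond orders sum to 3 (valence 4) → 1 H
  atom 9: F (halogen, monovalent) → 0 H
Totals → C:5, H:2, Cl:2, F:1, N:1.

C5H2Cl2FN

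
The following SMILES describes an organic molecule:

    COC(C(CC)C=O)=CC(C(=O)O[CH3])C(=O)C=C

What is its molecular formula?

C13H18O5

Walk through each heavy atom and fill implicit hydrogens from standard valence (C 4, N 3, O 2, S 2, halogen 1):
  atom 1: C, bond orders sum to 1 (valence 4) → 3 H
  atom 2: O, bond orders sum to 2 (valence 2) → 0 H
  atom 3: C, bond orders sum to 4 (valence 4) → 0 H
  atom 4: C, bond orders sum to 3 (valence 4) → 1 H
  atom 5: C, bond orders sum to 2 (valence 4) → 2 H
  atom 6: C, bond orders sum to 1 (valence 4) → 3 H
  atom 7: C, bond orders sum to 3 (valence 4) → 1 H
  atom 8: O, bond orders sum to 2 (valence 2) → 0 H
  atom 9: C, bond orders sum to 3 (valence 4) → 1 H
  atom 10: C, bond orders sum to 3 (valence 4) → 1 H
  atom 11: C, bond orders sum to 4 (valence 4) → 0 H
  atom 12: O, bond orders sum to 2 (valence 2) → 0 H
  atom 13: O, bond orders sum to 2 (valence 2) → 0 H
  atom 14: C with explicit H count 3
  atom 15: C, bond orders sum to 4 (valence 4) → 0 H
  atom 16: O, bond orders sum to 2 (valence 2) → 0 H
  atom 17: C, bond orders sum to 3 (valence 4) → 1 H
  atom 18: C, bond orders sum to 2 (valence 4) → 2 H
Totals → C:13, H:18, O:5.
In Hill order: C13H18O5.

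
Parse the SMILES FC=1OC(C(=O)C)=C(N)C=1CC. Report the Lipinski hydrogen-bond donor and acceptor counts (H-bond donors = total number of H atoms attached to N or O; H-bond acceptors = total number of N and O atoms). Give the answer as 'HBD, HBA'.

Donors: find every N or O and count the H atoms it carries.
  atom 3 (O): bond orders sum to 2 → 0 H
  atom 6 (O): bond orders sum to 2 → 0 H
  atom 9 (N): bond orders sum to 1 → 2 H
Lipinski HBD = 2.
Acceptors: N atoms = 1, O atoms = 2 → HBA = 3.

2, 3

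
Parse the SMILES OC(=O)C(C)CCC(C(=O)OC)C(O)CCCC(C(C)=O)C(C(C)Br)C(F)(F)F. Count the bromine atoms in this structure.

1

Scan the SMILES for Br atoms (remember two-letter symbols like Cl and Br are single atoms).
Bromine count: 1.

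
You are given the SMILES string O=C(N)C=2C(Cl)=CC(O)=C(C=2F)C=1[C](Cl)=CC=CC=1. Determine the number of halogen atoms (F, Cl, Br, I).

Halogen atoms appear at heavy-atom positions 6, 12, 15 (2×Cl, 1×F).
Other groups present: 1 amide, 1 hydroxyl.
Halogen count: 3.

3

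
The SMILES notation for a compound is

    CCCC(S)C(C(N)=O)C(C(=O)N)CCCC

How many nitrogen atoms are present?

2

Scan the SMILES for N atoms (remember two-letter symbols like Cl and Br are single atoms).
Nitrogen count: 2.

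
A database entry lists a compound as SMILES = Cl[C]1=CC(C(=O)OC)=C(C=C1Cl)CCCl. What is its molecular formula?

C10H9Cl3O2

Walk through each heavy atom and fill implicit hydrogens from standard valence (C 4, N 3, O 2, S 2, halogen 1):
  atom 1: Cl (halogen, monovalent) → 0 H
  atom 2: C with explicit H count 0
  atom 3: C, bond orders sum to 3 (valence 4) → 1 H
  atom 4: C, bond orders sum to 4 (valence 4) → 0 H
  atom 5: C, bond orders sum to 4 (valence 4) → 0 H
  atom 6: O, bond orders sum to 2 (valence 2) → 0 H
  atom 7: O, bond orders sum to 2 (valence 2) → 0 H
  atom 8: C, bond orders sum to 1 (valence 4) → 3 H
  atom 9: C, bond orders sum to 4 (valence 4) → 0 H
  atom 10: C, bond orders sum to 3 (valence 4) → 1 H
  atom 11: C, bond orders sum to 4 (valence 4) → 0 H
  atom 12: Cl (halogen, monovalent) → 0 H
  atom 13: C, bond orders sum to 2 (valence 4) → 2 H
  atom 14: C, bond orders sum to 2 (valence 4) → 2 H
  atom 15: Cl (halogen, monovalent) → 0 H
Totals → C:10, H:9, Cl:3, O:2.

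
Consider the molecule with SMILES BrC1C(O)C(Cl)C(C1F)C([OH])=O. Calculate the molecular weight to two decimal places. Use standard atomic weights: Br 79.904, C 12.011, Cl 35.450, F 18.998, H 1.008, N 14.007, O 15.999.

261.47 g/mol

First, the molecular formula is C6H7BrClFO3 (counting implicit H from valence).
  Br: 1 × 79.904 = 79.904
  C: 6 × 12.011 = 72.066
  Cl: 1 × 35.450 = 35.450
  F: 1 × 18.998 = 18.998
  H: 7 × 1.008 = 7.056
  O: 3 × 15.999 = 47.997
Sum: 1×79.904 + 6×12.011 + 1×35.450 + 1×18.998 + 7×1.008 + 3×15.999 = 261.471 → 261.47 g/mol.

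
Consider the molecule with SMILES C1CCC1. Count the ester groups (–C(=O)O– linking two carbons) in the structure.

0

Scan the SMILES for the ester motif — none present.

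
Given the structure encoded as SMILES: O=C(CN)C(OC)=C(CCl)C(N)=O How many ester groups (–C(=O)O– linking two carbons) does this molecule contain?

Scan the SMILES for the ester motif — none present.
Groups that are present: 1 alkene, 1 amide, 1 ether, 1 ketone, 1 primary amine.

0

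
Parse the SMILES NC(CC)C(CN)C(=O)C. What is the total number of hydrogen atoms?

16

Walk through each heavy atom and fill implicit hydrogens from standard valence (C 4, N 3, O 2, S 2, halogen 1):
  atom 1: N, bond orders sum to 1 (valence 3) → 2 H
  atom 2: C, bond orders sum to 3 (valence 4) → 1 H
  atom 3: C, bond orders sum to 2 (valence 4) → 2 H
  atom 4: C, bond orders sum to 1 (valence 4) → 3 H
  atom 5: C, bond orders sum to 3 (valence 4) → 1 H
  atom 6: C, bond orders sum to 2 (valence 4) → 2 H
  atom 7: N, bond orders sum to 1 (valence 3) → 2 H
  atom 8: C, bond orders sum to 4 (valence 4) → 0 H
  atom 9: O, bond orders sum to 2 (valence 2) → 0 H
  atom 10: C, bond orders sum to 1 (valence 4) → 3 H
Total hydrogens: 16.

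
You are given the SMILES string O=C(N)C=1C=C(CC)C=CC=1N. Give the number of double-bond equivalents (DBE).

5

Degree of unsaturation = (number of rings) + (number of π bonds).
Ring closures in the SMILES: 1.
π bonds: 4 double bonds (each 1 DoU) → 4 DoU from unsaturation.
Total DoU = 1 + 4 = 5.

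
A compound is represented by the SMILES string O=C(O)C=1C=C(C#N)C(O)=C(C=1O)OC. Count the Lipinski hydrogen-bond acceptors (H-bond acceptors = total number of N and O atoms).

N atoms: 1; O atoms: 5.
Lipinski HBA = 1 + 5 = 6.

6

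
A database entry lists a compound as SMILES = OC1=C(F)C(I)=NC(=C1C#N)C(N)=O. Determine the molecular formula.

C7H3FIN3O2

Walk through each heavy atom and fill implicit hydrogens from standard valence (C 4, N 3, O 2, S 2, halogen 1):
  atom 1: O, bond orders sum to 1 (valence 2) → 1 H
  atom 2: C, bond orders sum to 4 (valence 4) → 0 H
  atom 3: C, bond orders sum to 4 (valence 4) → 0 H
  atom 4: F (halogen, monovalent) → 0 H
  atom 5: C, bond orders sum to 4 (valence 4) → 0 H
  atom 6: I (halogen, monovalent) → 0 H
  atom 7: N, bond orders sum to 3 (valence 3) → 0 H
  atom 8: C, bond orders sum to 4 (valence 4) → 0 H
  atom 9: C, bond orders sum to 4 (valence 4) → 0 H
  atom 10: C, bond orders sum to 4 (valence 4) → 0 H
  atom 11: N, bond orders sum to 3 (valence 3) → 0 H
  atom 12: C, bond orders sum to 4 (valence 4) → 0 H
  atom 13: N, bond orders sum to 1 (valence 3) → 2 H
  atom 14: O, bond orders sum to 2 (valence 2) → 0 H
Totals → C:7, H:3, F:1, I:1, N:3, O:2.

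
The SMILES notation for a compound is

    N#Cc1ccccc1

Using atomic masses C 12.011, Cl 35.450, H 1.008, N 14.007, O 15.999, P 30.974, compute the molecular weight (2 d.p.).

103.12 g/mol

First, the molecular formula is C7H5N (counting implicit H from valence).
  C: 7 × 12.011 = 84.077
  H: 5 × 1.008 = 5.040
  N: 1 × 14.007 = 14.007
Sum: 7×12.011 + 5×1.008 + 1×14.007 = 103.124 → 103.12 g/mol.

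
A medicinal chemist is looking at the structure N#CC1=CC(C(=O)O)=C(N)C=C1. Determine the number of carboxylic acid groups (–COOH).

The carboxylic acid motif appears at heavy-atom position 6 in the SMILES.
Other groups present: 1 nitrile, 1 primary amine.
Carboxylic acid count: 1.

1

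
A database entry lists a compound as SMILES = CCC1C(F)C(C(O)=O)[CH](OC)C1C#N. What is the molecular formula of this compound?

Walk through each heavy atom and fill implicit hydrogens from standard valence (C 4, N 3, O 2, S 2, halogen 1):
  atom 1: C, bond orders sum to 1 (valence 4) → 3 H
  atom 2: C, bond orders sum to 2 (valence 4) → 2 H
  atom 3: C, bond orders sum to 3 (valence 4) → 1 H
  atom 4: C, bond orders sum to 3 (valence 4) → 1 H
  atom 5: F (halogen, monovalent) → 0 H
  atom 6: C, bond orders sum to 3 (valence 4) → 1 H
  atom 7: C, bond orders sum to 4 (valence 4) → 0 H
  atom 8: O, bond orders sum to 1 (valence 2) → 1 H
  atom 9: O, bond orders sum to 2 (valence 2) → 0 H
  atom 10: C with explicit H count 1
  atom 11: O, bond orders sum to 2 (valence 2) → 0 H
  atom 12: C, bond orders sum to 1 (valence 4) → 3 H
  atom 13: C, bond orders sum to 3 (valence 4) → 1 H
  atom 14: C, bond orders sum to 4 (valence 4) → 0 H
  atom 15: N, bond orders sum to 3 (valence 3) → 0 H
Totals → C:10, H:14, F:1, N:1, O:3.

C10H14FNO3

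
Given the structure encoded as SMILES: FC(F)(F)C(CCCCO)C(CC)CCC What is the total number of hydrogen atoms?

Walk through each heavy atom and fill implicit hydrogens from standard valence (C 4, N 3, O 2, S 2, halogen 1):
  atom 1: F (halogen, monovalent) → 0 H
  atom 2: C, bond orders sum to 4 (valence 4) → 0 H
  atom 3: F (halogen, monovalent) → 0 H
  atom 4: F (halogen, monovalent) → 0 H
  atom 5: C, bond orders sum to 3 (valence 4) → 1 H
  atom 6: C, bond orders sum to 2 (valence 4) → 2 H
  atom 7: C, bond orders sum to 2 (valence 4) → 2 H
  atom 8: C, bond orders sum to 2 (valence 4) → 2 H
  atom 9: C, bond orders sum to 2 (valence 4) → 2 H
  atom 10: O, bond orders sum to 1 (valence 2) → 1 H
  atom 11: C, bond orders sum to 3 (valence 4) → 1 H
  atom 12: C, bond orders sum to 2 (valence 4) → 2 H
  atom 13: C, bond orders sum to 1 (valence 4) → 3 H
  atom 14: C, bond orders sum to 2 (valence 4) → 2 H
  atom 15: C, bond orders sum to 2 (valence 4) → 2 H
  atom 16: C, bond orders sum to 1 (valence 4) → 3 H
Total hydrogens: 23.

23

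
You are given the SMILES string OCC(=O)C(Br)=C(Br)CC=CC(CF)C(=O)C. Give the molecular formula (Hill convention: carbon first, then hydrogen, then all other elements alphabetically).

C11H13Br2FO3

Walk through each heavy atom and fill implicit hydrogens from standard valence (C 4, N 3, O 2, S 2, halogen 1):
  atom 1: O, bond orders sum to 1 (valence 2) → 1 H
  atom 2: C, bond orders sum to 2 (valence 4) → 2 H
  atom 3: C, bond orders sum to 4 (valence 4) → 0 H
  atom 4: O, bond orders sum to 2 (valence 2) → 0 H
  atom 5: C, bond orders sum to 4 (valence 4) → 0 H
  atom 6: Br (halogen, monovalent) → 0 H
  atom 7: C, bond orders sum to 4 (valence 4) → 0 H
  atom 8: Br (halogen, monovalent) → 0 H
  atom 9: C, bond orders sum to 2 (valence 4) → 2 H
  atom 10: C, bond orders sum to 3 (valence 4) → 1 H
  atom 11: C, bond orders sum to 3 (valence 4) → 1 H
  atom 12: C, bond orders sum to 3 (valence 4) → 1 H
  atom 13: C, bond orders sum to 2 (valence 4) → 2 H
  atom 14: F (halogen, monovalent) → 0 H
  atom 15: C, bond orders sum to 4 (valence 4) → 0 H
  atom 16: O, bond orders sum to 2 (valence 2) → 0 H
  atom 17: C, bond orders sum to 1 (valence 4) → 3 H
Totals → C:11, H:13, Br:2, F:1, O:3.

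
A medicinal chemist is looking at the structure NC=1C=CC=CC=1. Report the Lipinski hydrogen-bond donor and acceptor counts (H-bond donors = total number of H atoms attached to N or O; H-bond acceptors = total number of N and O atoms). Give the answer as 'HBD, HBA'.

2, 1

Donors: find every N or O and count the H atoms it carries.
  atom 1 (N): bond orders sum to 1 → 2 H
Lipinski HBD = 2.
Acceptors: N atoms = 1, O atoms = 0 → HBA = 1.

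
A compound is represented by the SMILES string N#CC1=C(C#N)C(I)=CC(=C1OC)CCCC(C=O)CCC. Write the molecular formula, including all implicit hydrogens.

Walk through each heavy atom and fill implicit hydrogens from standard valence (C 4, N 3, O 2, S 2, halogen 1):
  atom 1: N, bond orders sum to 3 (valence 3) → 0 H
  atom 2: C, bond orders sum to 4 (valence 4) → 0 H
  atom 3: C, bond orders sum to 4 (valence 4) → 0 H
  atom 4: C, bond orders sum to 4 (valence 4) → 0 H
  atom 5: C, bond orders sum to 4 (valence 4) → 0 H
  atom 6: N, bond orders sum to 3 (valence 3) → 0 H
  atom 7: C, bond orders sum to 4 (valence 4) → 0 H
  atom 8: I (halogen, monovalent) → 0 H
  atom 9: C, bond orders sum to 3 (valence 4) → 1 H
  atom 10: C, bond orders sum to 4 (valence 4) → 0 H
  atom 11: C, bond orders sum to 4 (valence 4) → 0 H
  atom 12: O, bond orders sum to 2 (valence 2) → 0 H
  atom 13: C, bond orders sum to 1 (valence 4) → 3 H
  atom 14: C, bond orders sum to 2 (valence 4) → 2 H
  atom 15: C, bond orders sum to 2 (valence 4) → 2 H
  atom 16: C, bond orders sum to 2 (valence 4) → 2 H
  atom 17: C, bond orders sum to 3 (valence 4) → 1 H
  atom 18: C, bond orders sum to 3 (valence 4) → 1 H
  atom 19: O, bond orders sum to 2 (valence 2) → 0 H
  atom 20: C, bond orders sum to 2 (valence 4) → 2 H
  atom 21: C, bond orders sum to 2 (valence 4) → 2 H
  atom 22: C, bond orders sum to 1 (valence 4) → 3 H
Totals → C:17, H:19, I:1, N:2, O:2.

C17H19IN2O2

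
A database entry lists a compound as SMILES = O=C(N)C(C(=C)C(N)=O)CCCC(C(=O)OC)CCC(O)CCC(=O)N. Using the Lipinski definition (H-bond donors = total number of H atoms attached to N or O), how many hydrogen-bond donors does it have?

Donors: find every N or O and count the H atoms it carries.
  atom 1 (O): bond orders sum to 2 → 0 H
  atom 3 (N): bond orders sum to 1 → 2 H
  atom 8 (N): bond orders sum to 1 → 2 H
  atom 9 (O): bond orders sum to 2 → 0 H
  atom 15 (O): bond orders sum to 2 → 0 H
  atom 16 (O): bond orders sum to 2 → 0 H
  atom 21 (O): bond orders sum to 1 → 1 H
  atom 25 (O): bond orders sum to 2 → 0 H
  atom 26 (N): bond orders sum to 1 → 2 H
Lipinski HBD = 7.

7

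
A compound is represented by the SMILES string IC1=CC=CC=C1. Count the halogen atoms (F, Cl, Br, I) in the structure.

1

Halogen atoms appear at heavy-atom position 1 (1×I).
Halogen count: 1.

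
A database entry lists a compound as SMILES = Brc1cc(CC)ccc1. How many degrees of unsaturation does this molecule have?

4

Molecular formula: C8H9Br.
DoU = (2C + 2 + N − H − X) / 2, where X is the halogen count and O/S are ignored.
    = (2·8 + 2 + 0 − 9 − 1) / 2 = 8 / 2 = 4.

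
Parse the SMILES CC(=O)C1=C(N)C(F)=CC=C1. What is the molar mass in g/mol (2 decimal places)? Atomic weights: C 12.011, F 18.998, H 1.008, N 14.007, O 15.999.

First, the molecular formula is C8H8FNO (counting implicit H from valence).
  C: 8 × 12.011 = 96.088
  F: 1 × 18.998 = 18.998
  H: 8 × 1.008 = 8.064
  N: 1 × 14.007 = 14.007
  O: 1 × 15.999 = 15.999
Sum: 8×12.011 + 1×18.998 + 8×1.008 + 1×14.007 + 1×15.999 = 153.156 → 153.16 g/mol.

153.16 g/mol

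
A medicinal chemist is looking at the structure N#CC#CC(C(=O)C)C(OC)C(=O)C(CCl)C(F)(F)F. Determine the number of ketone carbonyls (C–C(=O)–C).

2

The ketone motif appears at heavy-atom positions 6, 12 in the SMILES.
Other groups present: 1 alkyne, 1 ether, 1 nitrile.
Ketone count: 2.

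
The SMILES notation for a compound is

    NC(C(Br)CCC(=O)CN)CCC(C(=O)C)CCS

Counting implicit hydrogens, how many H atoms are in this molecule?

25

Walk through each heavy atom and fill implicit hydrogens from standard valence (C 4, N 3, O 2, S 2, halogen 1):
  atom 1: N, bond orders sum to 1 (valence 3) → 2 H
  atom 2: C, bond orders sum to 3 (valence 4) → 1 H
  atom 3: C, bond orders sum to 3 (valence 4) → 1 H
  atom 4: Br (halogen, monovalent) → 0 H
  atom 5: C, bond orders sum to 2 (valence 4) → 2 H
  atom 6: C, bond orders sum to 2 (valence 4) → 2 H
  atom 7: C, bond orders sum to 4 (valence 4) → 0 H
  atom 8: O, bond orders sum to 2 (valence 2) → 0 H
  atom 9: C, bond orders sum to 2 (valence 4) → 2 H
  atom 10: N, bond orders sum to 1 (valence 3) → 2 H
  atom 11: C, bond orders sum to 2 (valence 4) → 2 H
  atom 12: C, bond orders sum to 2 (valence 4) → 2 H
  atom 13: C, bond orders sum to 3 (valence 4) → 1 H
  atom 14: C, bond orders sum to 4 (valence 4) → 0 H
  atom 15: O, bond orders sum to 2 (valence 2) → 0 H
  atom 16: C, bond orders sum to 1 (valence 4) → 3 H
  atom 17: C, bond orders sum to 2 (valence 4) → 2 H
  atom 18: C, bond orders sum to 2 (valence 4) → 2 H
  atom 19: S, bond orders sum to 1 (valence 2) → 1 H
Total hydrogens: 25.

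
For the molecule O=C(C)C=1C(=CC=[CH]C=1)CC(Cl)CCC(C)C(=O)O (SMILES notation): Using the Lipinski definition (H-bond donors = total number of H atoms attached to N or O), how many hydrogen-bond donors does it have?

Donors: find every N or O and count the H atoms it carries.
  atom 1 (O): bond orders sum to 2 → 0 H
  atom 18 (O): bond orders sum to 2 → 0 H
  atom 19 (O): bond orders sum to 1 → 1 H
Lipinski HBD = 1.

1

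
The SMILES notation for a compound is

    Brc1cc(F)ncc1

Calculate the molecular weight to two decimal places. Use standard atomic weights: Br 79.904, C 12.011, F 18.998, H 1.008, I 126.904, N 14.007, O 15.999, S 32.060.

First, the molecular formula is C5H3BrFN (counting implicit H from valence).
  Br: 1 × 79.904 = 79.904
  C: 5 × 12.011 = 60.055
  F: 1 × 18.998 = 18.998
  H: 3 × 1.008 = 3.024
  N: 1 × 14.007 = 14.007
Sum: 1×79.904 + 5×12.011 + 1×18.998 + 3×1.008 + 1×14.007 = 175.988 → 175.99 g/mol.

175.99 g/mol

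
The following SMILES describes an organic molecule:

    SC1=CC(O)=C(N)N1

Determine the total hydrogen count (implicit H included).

6

Walk through each heavy atom and fill implicit hydrogens from standard valence (C 4, N 3, O 2, S 2, halogen 1):
  atom 1: S, bond orders sum to 1 (valence 2) → 1 H
  atom 2: C, bond orders sum to 4 (valence 4) → 0 H
  atom 3: C, bond orders sum to 3 (valence 4) → 1 H
  atom 4: C, bond orders sum to 4 (valence 4) → 0 H
  atom 5: O, bond orders sum to 1 (valence 2) → 1 H
  atom 6: C, bond orders sum to 4 (valence 4) → 0 H
  atom 7: N, bond orders sum to 1 (valence 3) → 2 H
  atom 8: N, bond orders sum to 2 (valence 3) → 1 H
Total hydrogens: 6.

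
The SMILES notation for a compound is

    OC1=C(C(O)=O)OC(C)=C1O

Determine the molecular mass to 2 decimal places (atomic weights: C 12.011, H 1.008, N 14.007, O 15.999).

158.11 g/mol

First, the molecular formula is C6H6O5 (counting implicit H from valence).
  C: 6 × 12.011 = 72.066
  H: 6 × 1.008 = 6.048
  O: 5 × 15.999 = 79.995
Sum: 6×12.011 + 6×1.008 + 5×15.999 = 158.109 → 158.11 g/mol.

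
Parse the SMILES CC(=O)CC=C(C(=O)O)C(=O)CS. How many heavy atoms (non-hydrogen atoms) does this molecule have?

13

Every atom symbol written in the SMILES (organic subset) is one heavy atom; implicit H are not written.
Heavy atoms by element → C:8, O:4, S:1.
Total: 13.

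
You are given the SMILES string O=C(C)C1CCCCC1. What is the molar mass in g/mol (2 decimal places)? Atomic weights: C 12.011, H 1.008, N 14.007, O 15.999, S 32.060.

126.20 g/mol

First, the molecular formula is C8H14O (counting implicit H from valence).
  C: 8 × 12.011 = 96.088
  H: 14 × 1.008 = 14.112
  O: 1 × 15.999 = 15.999
Sum: 8×12.011 + 14×1.008 + 1×15.999 = 126.199 → 126.20 g/mol.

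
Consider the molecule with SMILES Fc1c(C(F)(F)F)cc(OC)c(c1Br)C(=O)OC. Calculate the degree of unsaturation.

Molecular formula: C10H7BrF4O3.
DoU = (2C + 2 + N − H − X) / 2, where X is the halogen count and O/S are ignored.
    = (2·10 + 2 + 0 − 7 − 5) / 2 = 10 / 2 = 5.

5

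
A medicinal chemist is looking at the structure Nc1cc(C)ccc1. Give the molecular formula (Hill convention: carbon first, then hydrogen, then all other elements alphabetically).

C7H9N

Walk through each heavy atom and fill implicit hydrogens from standard valence (C 4, N 3, O 2, S 2, halogen 1); for lowercase aromatic atoms, an aromatic c carries 1 H when it has two neighbours and 0 H with three, and aromatic n carries 0 H:
  atom 1: N, bond orders sum to 1 (valence 3) → 2 H
  atom 2: aromatic c, 3 neighbours → 0 H
  atom 3: aromatic c, 2 neighbours → 1 H
  atom 4: aromatic c, 3 neighbours → 0 H
  atom 5: C, bond orders sum to 1 (valence 4) → 3 H
  atom 6: aromatic c, 2 neighbours → 1 H
  atom 7: aromatic c, 2 neighbours → 1 H
  atom 8: aromatic c, 2 neighbours → 1 H
Totals → C:7, H:9, N:1.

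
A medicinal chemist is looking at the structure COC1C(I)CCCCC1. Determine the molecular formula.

Walk through each heavy atom and fill implicit hydrogens from standard valence (C 4, N 3, O 2, S 2, halogen 1):
  atom 1: C, bond orders sum to 1 (valence 4) → 3 H
  atom 2: O, bond orders sum to 2 (valence 2) → 0 H
  atom 3: C, bond orders sum to 3 (valence 4) → 1 H
  atom 4: C, bond orders sum to 3 (valence 4) → 1 H
  atom 5: I (halogen, monovalent) → 0 H
  atom 6: C, bond orders sum to 2 (valence 4) → 2 H
  atom 7: C, bond orders sum to 2 (valence 4) → 2 H
  atom 8: C, bond orders sum to 2 (valence 4) → 2 H
  atom 9: C, bond orders sum to 2 (valence 4) → 2 H
  atom 10: C, bond orders sum to 2 (valence 4) → 2 H
Totals → C:8, H:15, I:1, O:1.
In Hill order: C8H15IO.

C8H15IO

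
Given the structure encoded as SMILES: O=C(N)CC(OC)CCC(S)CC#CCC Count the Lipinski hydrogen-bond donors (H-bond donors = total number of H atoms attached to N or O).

Donors: find every N or O and count the H atoms it carries.
  atom 1 (O): bond orders sum to 2 → 0 H
  atom 3 (N): bond orders sum to 1 → 2 H
  atom 6 (O): bond orders sum to 2 → 0 H
Lipinski HBD = 2.

2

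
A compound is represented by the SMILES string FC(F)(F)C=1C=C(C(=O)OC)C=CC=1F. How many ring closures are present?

1

In SMILES, each pair of matching ring-closure digits denotes one ring-closing bond; the number of such bonds equals the number of independent rings.
Ring-closure bonds here: 1.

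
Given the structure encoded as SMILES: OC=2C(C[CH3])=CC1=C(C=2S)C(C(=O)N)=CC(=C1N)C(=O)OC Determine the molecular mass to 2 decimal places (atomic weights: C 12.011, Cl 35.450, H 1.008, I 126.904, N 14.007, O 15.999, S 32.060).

320.36 g/mol

First, the molecular formula is C15H16N2O4S (counting implicit H from valence).
  C: 15 × 12.011 = 180.165
  H: 16 × 1.008 = 16.128
  N: 2 × 14.007 = 28.014
  O: 4 × 15.999 = 63.996
  S: 1 × 32.060 = 32.060
Sum: 15×12.011 + 16×1.008 + 2×14.007 + 4×15.999 + 1×32.060 = 320.363 → 320.36 g/mol.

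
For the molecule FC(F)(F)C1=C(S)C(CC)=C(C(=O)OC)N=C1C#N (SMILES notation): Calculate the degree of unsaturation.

7

Degree of unsaturation = (number of rings) + (number of π bonds).
Ring closures in the SMILES: 1.
π bonds: 4 double bonds (each 1 DoU), 1 triple bond (each 2 DoU) → 6 DoU from unsaturation.
Total DoU = 1 + 6 = 7.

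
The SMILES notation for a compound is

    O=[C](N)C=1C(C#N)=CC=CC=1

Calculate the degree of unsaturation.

7

Molecular formula: C8H6N2O.
DoU = (2C + 2 + N − H − X) / 2, where X is the halogen count and O/S are ignored.
    = (2·8 + 2 + 2 − 6 − 0) / 2 = 14 / 2 = 7.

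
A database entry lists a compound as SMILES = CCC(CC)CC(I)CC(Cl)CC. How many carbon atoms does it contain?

11

Count every carbon token in the SMILES (each C, including those in ring-closure positions and inside branches).
Carbon count: 11.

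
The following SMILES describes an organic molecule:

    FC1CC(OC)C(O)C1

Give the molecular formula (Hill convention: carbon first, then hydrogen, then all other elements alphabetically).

Walk through each heavy atom and fill implicit hydrogens from standard valence (C 4, N 3, O 2, S 2, halogen 1):
  atom 1: F (halogen, monovalent) → 0 H
  atom 2: C, bond orders sum to 3 (valence 4) → 1 H
  atom 3: C, bond orders sum to 2 (valence 4) → 2 H
  atom 4: C, bond orders sum to 3 (valence 4) → 1 H
  atom 5: O, bond orders sum to 2 (valence 2) → 0 H
  atom 6: C, bond orders sum to 1 (valence 4) → 3 H
  atom 7: C, bond orders sum to 3 (valence 4) → 1 H
  atom 8: O, bond orders sum to 1 (valence 2) → 1 H
  atom 9: C, bond orders sum to 2 (valence 4) → 2 H
Totals → C:6, H:11, F:1, O:2.
In Hill order: C6H11FO2.

C6H11FO2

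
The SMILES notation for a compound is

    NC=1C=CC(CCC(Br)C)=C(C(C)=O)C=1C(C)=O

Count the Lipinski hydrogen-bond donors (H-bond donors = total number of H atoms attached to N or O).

2

Donors: find every N or O and count the H atoms it carries.
  atom 1 (N): bond orders sum to 1 → 2 H
  atom 14 (O): bond orders sum to 2 → 0 H
  atom 18 (O): bond orders sum to 2 → 0 H
Lipinski HBD = 2.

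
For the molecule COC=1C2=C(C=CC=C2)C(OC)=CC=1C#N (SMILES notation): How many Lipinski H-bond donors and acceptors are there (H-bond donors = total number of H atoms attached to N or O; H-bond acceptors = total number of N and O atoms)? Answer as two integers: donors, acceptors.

Donors: find every N or O and count the H atoms it carries.
  atom 2 (O): bond orders sum to 2 → 0 H
  atom 11 (O): bond orders sum to 2 → 0 H
  atom 16 (N): bond orders sum to 3 → 0 H
Lipinski HBD = 0.
Acceptors: N atoms = 1, O atoms = 2 → HBA = 3.

0, 3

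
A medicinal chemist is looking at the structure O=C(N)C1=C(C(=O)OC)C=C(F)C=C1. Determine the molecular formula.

Walk through each heavy atom and fill implicit hydrogens from standard valence (C 4, N 3, O 2, S 2, halogen 1):
  atom 1: O, bond orders sum to 2 (valence 2) → 0 H
  atom 2: C, bond orders sum to 4 (valence 4) → 0 H
  atom 3: N, bond orders sum to 1 (valence 3) → 2 H
  atom 4: C, bond orders sum to 4 (valence 4) → 0 H
  atom 5: C, bond orders sum to 4 (valence 4) → 0 H
  atom 6: C, bond orders sum to 4 (valence 4) → 0 H
  atom 7: O, bond orders sum to 2 (valence 2) → 0 H
  atom 8: O, bond orders sum to 2 (valence 2) → 0 H
  atom 9: C, bond orders sum to 1 (valence 4) → 3 H
  atom 10: C, bond orders sum to 3 (valence 4) → 1 H
  atom 11: C, bond orders sum to 4 (valence 4) → 0 H
  atom 12: F (halogen, monovalent) → 0 H
  atom 13: C, bond orders sum to 3 (valence 4) → 1 H
  atom 14: C, bond orders sum to 3 (valence 4) → 1 H
Totals → C:9, H:8, F:1, N:1, O:3.

C9H8FNO3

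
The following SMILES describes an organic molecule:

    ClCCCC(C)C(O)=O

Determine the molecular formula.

C6H11ClO2

Walk through each heavy atom and fill implicit hydrogens from standard valence (C 4, N 3, O 2, S 2, halogen 1):
  atom 1: Cl (halogen, monovalent) → 0 H
  atom 2: C, bond orders sum to 2 (valence 4) → 2 H
  atom 3: C, bond orders sum to 2 (valence 4) → 2 H
  atom 4: C, bond orders sum to 2 (valence 4) → 2 H
  atom 5: C, bond orders sum to 3 (valence 4) → 1 H
  atom 6: C, bond orders sum to 1 (valence 4) → 3 H
  atom 7: C, bond orders sum to 4 (valence 4) → 0 H
  atom 8: O, bond orders sum to 1 (valence 2) → 1 H
  atom 9: O, bond orders sum to 2 (valence 2) → 0 H
Totals → C:6, H:11, Cl:1, O:2.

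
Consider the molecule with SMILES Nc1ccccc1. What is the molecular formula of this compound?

C6H7N

Walk through each heavy atom and fill implicit hydrogens from standard valence (C 4, N 3, O 2, S 2, halogen 1); for lowercase aromatic atoms, an aromatic c carries 1 H when it has two neighbours and 0 H with three, and aromatic n carries 0 H:
  atom 1: N, bond orders sum to 1 (valence 3) → 2 H
  atom 2: aromatic c, 3 neighbours → 0 H
  atom 3: aromatic c, 2 neighbours → 1 H
  atom 4: aromatic c, 2 neighbours → 1 H
  atom 5: aromatic c, 2 neighbours → 1 H
  atom 6: aromatic c, 2 neighbours → 1 H
  atom 7: aromatic c, 2 neighbours → 1 H
Totals → C:6, H:7, N:1.
In Hill order: C6H7N.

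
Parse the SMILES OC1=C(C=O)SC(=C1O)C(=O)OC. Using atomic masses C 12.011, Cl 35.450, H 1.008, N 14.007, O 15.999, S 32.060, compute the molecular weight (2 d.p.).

First, the molecular formula is C7H6O5S (counting implicit H from valence).
  C: 7 × 12.011 = 84.077
  H: 6 × 1.008 = 6.048
  O: 5 × 15.999 = 79.995
  S: 1 × 32.060 = 32.060
Sum: 7×12.011 + 6×1.008 + 5×15.999 + 1×32.060 = 202.180 → 202.18 g/mol.

202.18 g/mol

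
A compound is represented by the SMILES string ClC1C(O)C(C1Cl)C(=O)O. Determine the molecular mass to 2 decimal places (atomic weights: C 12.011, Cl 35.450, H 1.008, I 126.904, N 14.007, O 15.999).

185.00 g/mol

First, the molecular formula is C5H6Cl2O3 (counting implicit H from valence).
  C: 5 × 12.011 = 60.055
  Cl: 2 × 35.450 = 70.900
  H: 6 × 1.008 = 6.048
  O: 3 × 15.999 = 47.997
Sum: 5×12.011 + 2×35.450 + 6×1.008 + 3×15.999 = 185.000 → 185.00 g/mol.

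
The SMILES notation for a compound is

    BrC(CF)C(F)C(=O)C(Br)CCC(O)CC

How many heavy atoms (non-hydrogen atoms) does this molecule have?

Every atom symbol written in the SMILES (organic subset) is one heavy atom; implicit H are not written.
Heavy atoms by element → Br:2, C:10, F:2, O:2.
Total: 16.

16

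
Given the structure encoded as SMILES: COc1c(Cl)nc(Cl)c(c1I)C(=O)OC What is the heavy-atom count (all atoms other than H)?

Every atom symbol written in the SMILES (organic subset) is one heavy atom; implicit H are not written.
Heavy atoms by element → C:8, Cl:2, I:1, N:1, O:3.
Total: 15.

15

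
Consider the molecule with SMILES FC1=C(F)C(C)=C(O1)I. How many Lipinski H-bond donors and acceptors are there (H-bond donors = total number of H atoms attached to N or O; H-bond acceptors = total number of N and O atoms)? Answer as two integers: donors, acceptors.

Donors: find every N or O and count the H atoms it carries.
  atom 8 (O): bond orders sum to 2 → 0 H
Lipinski HBD = 0.
Acceptors: N atoms = 0, O atoms = 1 → HBA = 1.

0, 1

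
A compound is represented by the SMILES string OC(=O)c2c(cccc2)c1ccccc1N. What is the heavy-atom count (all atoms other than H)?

16

Every atom symbol written in the SMILES (organic subset) is one heavy atom; implicit H are not written.
Heavy atoms by element → C:13, N:1, O:2.
Total: 16.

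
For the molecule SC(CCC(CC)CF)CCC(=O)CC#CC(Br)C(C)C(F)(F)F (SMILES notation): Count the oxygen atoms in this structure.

Scan the SMILES for O atoms (remember two-letter symbols like Cl and Br are single atoms).
Oxygen count: 1.

1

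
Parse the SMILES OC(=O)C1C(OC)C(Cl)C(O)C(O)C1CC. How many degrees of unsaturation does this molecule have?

2

Molecular formula: C10H17ClO5.
DoU = (2C + 2 + N − H − X) / 2, where X is the halogen count and O/S are ignored.
    = (2·10 + 2 + 0 − 17 − 1) / 2 = 4 / 2 = 2.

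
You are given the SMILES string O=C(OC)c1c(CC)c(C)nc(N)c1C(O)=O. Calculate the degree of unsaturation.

Molecular formula: C11H14N2O4.
DoU = (2C + 2 + N − H − X) / 2, where X is the halogen count and O/S are ignored.
    = (2·11 + 2 + 2 − 14 − 0) / 2 = 12 / 2 = 6.

6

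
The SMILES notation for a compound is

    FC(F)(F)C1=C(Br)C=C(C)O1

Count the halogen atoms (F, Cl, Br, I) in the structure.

4

Halogen atoms appear at heavy-atom positions 1, 3, 4, 7 (1×Br, 3×F).
Halogen count: 4.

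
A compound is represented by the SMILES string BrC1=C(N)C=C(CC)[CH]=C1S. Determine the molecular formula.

Walk through each heavy atom and fill implicit hydrogens from standard valence (C 4, N 3, O 2, S 2, halogen 1):
  atom 1: Br (halogen, monovalent) → 0 H
  atom 2: C, bond orders sum to 4 (valence 4) → 0 H
  atom 3: C, bond orders sum to 4 (valence 4) → 0 H
  atom 4: N, bond orders sum to 1 (valence 3) → 2 H
  atom 5: C, bond orders sum to 3 (valence 4) → 1 H
  atom 6: C, bond orders sum to 4 (valence 4) → 0 H
  atom 7: C, bond orders sum to 2 (valence 4) → 2 H
  atom 8: C, bond orders sum to 1 (valence 4) → 3 H
  atom 9: C with explicit H count 1
  atom 10: C, bond orders sum to 4 (valence 4) → 0 H
  atom 11: S, bond orders sum to 1 (valence 2) → 1 H
Totals → C:8, H:10, Br:1, N:1, S:1.
In Hill order: C8H10BrNS.

C8H10BrNS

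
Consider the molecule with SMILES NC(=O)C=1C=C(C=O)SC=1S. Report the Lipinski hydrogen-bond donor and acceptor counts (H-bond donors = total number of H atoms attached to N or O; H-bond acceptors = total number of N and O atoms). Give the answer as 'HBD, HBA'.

Donors: find every N or O and count the H atoms it carries.
  atom 1 (N): bond orders sum to 1 → 2 H
  atom 3 (O): bond orders sum to 2 → 0 H
  atom 8 (O): bond orders sum to 2 → 0 H
Lipinski HBD = 2.
Acceptors: N atoms = 1, O atoms = 2 → HBA = 3.

2, 3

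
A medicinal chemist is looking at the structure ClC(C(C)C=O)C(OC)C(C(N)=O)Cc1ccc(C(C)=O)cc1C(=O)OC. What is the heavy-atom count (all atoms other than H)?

27

Every atom symbol written in the SMILES (organic subset) is one heavy atom; implicit H are not written.
Heavy atoms by element → C:19, Cl:1, N:1, O:6.
Total: 27.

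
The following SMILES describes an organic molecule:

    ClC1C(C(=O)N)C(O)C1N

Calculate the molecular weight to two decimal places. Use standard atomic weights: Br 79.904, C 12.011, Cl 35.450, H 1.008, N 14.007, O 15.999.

164.59 g/mol

First, the molecular formula is C5H9ClN2O2 (counting implicit H from valence).
  C: 5 × 12.011 = 60.055
  Cl: 1 × 35.450 = 35.450
  H: 9 × 1.008 = 9.072
  N: 2 × 14.007 = 28.014
  O: 2 × 15.999 = 31.998
Sum: 5×12.011 + 1×35.450 + 9×1.008 + 2×14.007 + 2×15.999 = 164.589 → 164.59 g/mol.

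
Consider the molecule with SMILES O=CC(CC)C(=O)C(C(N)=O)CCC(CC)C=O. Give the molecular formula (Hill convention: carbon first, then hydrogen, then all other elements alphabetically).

C13H21NO4

Walk through each heavy atom and fill implicit hydrogens from standard valence (C 4, N 3, O 2, S 2, halogen 1):
  atom 1: O, bond orders sum to 2 (valence 2) → 0 H
  atom 2: C, bond orders sum to 3 (valence 4) → 1 H
  atom 3: C, bond orders sum to 3 (valence 4) → 1 H
  atom 4: C, bond orders sum to 2 (valence 4) → 2 H
  atom 5: C, bond orders sum to 1 (valence 4) → 3 H
  atom 6: C, bond orders sum to 4 (valence 4) → 0 H
  atom 7: O, bond orders sum to 2 (valence 2) → 0 H
  atom 8: C, bond orders sum to 3 (valence 4) → 1 H
  atom 9: C, bond orders sum to 4 (valence 4) → 0 H
  atom 10: N, bond orders sum to 1 (valence 3) → 2 H
  atom 11: O, bond orders sum to 2 (valence 2) → 0 H
  atom 12: C, bond orders sum to 2 (valence 4) → 2 H
  atom 13: C, bond orders sum to 2 (valence 4) → 2 H
  atom 14: C, bond orders sum to 3 (valence 4) → 1 H
  atom 15: C, bond orders sum to 2 (valence 4) → 2 H
  atom 16: C, bond orders sum to 1 (valence 4) → 3 H
  atom 17: C, bond orders sum to 3 (valence 4) → 1 H
  atom 18: O, bond orders sum to 2 (valence 2) → 0 H
Totals → C:13, H:21, N:1, O:4.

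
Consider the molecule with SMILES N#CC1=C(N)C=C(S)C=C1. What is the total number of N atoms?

2

Scan the SMILES for N atoms (remember two-letter symbols like Cl and Br are single atoms).
Nitrogen count: 2.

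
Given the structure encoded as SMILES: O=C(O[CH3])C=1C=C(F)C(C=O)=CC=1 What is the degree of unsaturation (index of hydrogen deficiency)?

6

Molecular formula: C9H7FO3.
DoU = (2C + 2 + N − H − X) / 2, where X is the halogen count and O/S are ignored.
    = (2·9 + 2 + 0 − 7 − 1) / 2 = 12 / 2 = 6.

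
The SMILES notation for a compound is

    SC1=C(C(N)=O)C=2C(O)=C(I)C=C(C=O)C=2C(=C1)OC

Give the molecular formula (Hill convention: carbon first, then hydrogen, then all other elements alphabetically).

C13H10INO4S

Walk through each heavy atom and fill implicit hydrogens from standard valence (C 4, N 3, O 2, S 2, halogen 1):
  atom 1: S, bond orders sum to 1 (valence 2) → 1 H
  atom 2: C, bond orders sum to 4 (valence 4) → 0 H
  atom 3: C, bond orders sum to 4 (valence 4) → 0 H
  atom 4: C, bond orders sum to 4 (valence 4) → 0 H
  atom 5: N, bond orders sum to 1 (valence 3) → 2 H
  atom 6: O, bond orders sum to 2 (valence 2) → 0 H
  atom 7: C, bond orders sum to 4 (valence 4) → 0 H
  atom 8: C, bond orders sum to 4 (valence 4) → 0 H
  atom 9: O, bond orders sum to 1 (valence 2) → 1 H
  atom 10: C, bond orders sum to 4 (valence 4) → 0 H
  atom 11: I (halogen, monovalent) → 0 H
  atom 12: C, bond orders sum to 3 (valence 4) → 1 H
  atom 13: C, bond orders sum to 4 (valence 4) → 0 H
  atom 14: C, bond orders sum to 3 (valence 4) → 1 H
  atom 15: O, bond orders sum to 2 (valence 2) → 0 H
  atom 16: C, bond orders sum to 4 (valence 4) → 0 H
  atom 17: C, bond orders sum to 4 (valence 4) → 0 H
  atom 18: C, bond orders sum to 3 (valence 4) → 1 H
  atom 19: O, bond orders sum to 2 (valence 2) → 0 H
  atom 20: C, bond orders sum to 1 (valence 4) → 3 H
Totals → C:13, H:10, I:1, N:1, O:4, S:1.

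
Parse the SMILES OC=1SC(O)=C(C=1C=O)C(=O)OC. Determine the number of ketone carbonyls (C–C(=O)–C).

Scan the SMILES for the ketone motif — none present.
Groups that are present: 1 aldehyde, 1 ester, 2 hydroxyl.

0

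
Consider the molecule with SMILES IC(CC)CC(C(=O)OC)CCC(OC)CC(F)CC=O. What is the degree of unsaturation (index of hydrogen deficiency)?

2

Molecular formula: C15H26FIO4.
DoU = (2C + 2 + N − H − X) / 2, where X is the halogen count and O/S are ignored.
    = (2·15 + 2 + 0 − 26 − 2) / 2 = 4 / 2 = 2.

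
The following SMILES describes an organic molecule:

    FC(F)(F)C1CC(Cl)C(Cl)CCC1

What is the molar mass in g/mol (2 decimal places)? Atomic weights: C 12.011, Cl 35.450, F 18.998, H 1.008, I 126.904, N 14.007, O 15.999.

235.07 g/mol

First, the molecular formula is C8H11Cl2F3 (counting implicit H from valence).
  C: 8 × 12.011 = 96.088
  Cl: 2 × 35.450 = 70.900
  F: 3 × 18.998 = 56.994
  H: 11 × 1.008 = 11.088
Sum: 8×12.011 + 2×35.450 + 3×18.998 + 11×1.008 = 235.070 → 235.07 g/mol.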